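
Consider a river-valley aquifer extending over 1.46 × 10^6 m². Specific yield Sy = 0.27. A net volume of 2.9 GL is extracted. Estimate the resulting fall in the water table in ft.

Δh ≈ 24.1 ft

ΔV = 2.9 GL = 2.9 × 10^6 m³
Δh = ΔV / (Sy × A) = 2.9 × 10^6 m³ / (0.27 × 1.46 × 10^6 m²) = 7.357 m
Δh = 7.357 m = 24.14 ft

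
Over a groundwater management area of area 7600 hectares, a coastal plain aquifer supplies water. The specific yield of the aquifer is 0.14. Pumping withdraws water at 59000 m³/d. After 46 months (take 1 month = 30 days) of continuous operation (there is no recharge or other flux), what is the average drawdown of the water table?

A = 7600 hectares = 7.6 × 10^7 m²
t = 46 months = 1380 d
ΔV = Q × t = 59000 m³/d × 1380 d = 8.142 × 10^7 m³
Δh = ΔV / (Sy × A) = 8.142 × 10^7 / (0.14 × 7.6 × 10^7) = 7.652 m

Δh ≈ 7.65 m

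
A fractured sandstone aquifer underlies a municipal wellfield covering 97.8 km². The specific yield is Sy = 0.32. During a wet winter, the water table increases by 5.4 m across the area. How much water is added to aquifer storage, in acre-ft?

ΔV ≈ 1.37 × 10^5 acre-ft

A = 97.8 km² = 9.78 × 10^7 m²
ΔV = Sy × A × Δh = 0.32 × 9.78 × 10^7 m² × 5.4 m = 1.69 × 10^8 m³
ΔV = 1.69 × 10^8 m³ = 1.37 × 10^5 acre-ft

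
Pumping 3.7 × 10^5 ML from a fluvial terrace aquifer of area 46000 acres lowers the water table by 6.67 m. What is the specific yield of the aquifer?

A = 46000 acres = 1.862 × 10^8 m²
ΔV = 3.7 × 10^5 ML = 3.7 × 10^8 m³
Sy = ΔV / (A × Δh) = 3.7 × 10^8 m³ / (1.862 × 10^8 m² × 6.67 m) = 0.298

Sy ≈ 0.3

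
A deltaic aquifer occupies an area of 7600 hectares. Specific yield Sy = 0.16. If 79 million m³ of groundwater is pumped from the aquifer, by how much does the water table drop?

Δh ≈ 6.5 m

A = 7600 hectares = 7.6 × 10^7 m²
ΔV = 79 million m³ = 7.9 × 10^7 m³
Δh = ΔV / (Sy × A) = 7.9 × 10^7 m³ / (0.16 × 7.6 × 10^7 m²) = 6.497 m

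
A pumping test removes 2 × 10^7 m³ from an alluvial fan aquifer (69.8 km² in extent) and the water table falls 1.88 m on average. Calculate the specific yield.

Sy ≈ 0.15

A = 69.8 km² = 6.98 × 10^7 m²
Sy = ΔV / (A × Δh) = 2 × 10^7 m³ / (6.98 × 10^7 m² × 1.88 m) = 0.1524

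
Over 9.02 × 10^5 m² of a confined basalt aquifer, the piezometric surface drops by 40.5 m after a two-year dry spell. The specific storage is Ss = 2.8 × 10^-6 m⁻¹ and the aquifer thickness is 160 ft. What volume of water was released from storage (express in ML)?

ΔV ≈ 4.99 ML

b = 160 ft = 48.77 m
S = Ss × b = 2.8 × 10^-6 m⁻¹ × 48.77 m = 1.366 × 10^-4
ΔV = S × A × Δh = 1.366 × 10^-4 × 9.02 × 10^5 m² × 40.5 m = 4988 m³
ΔV = 4988 m³ = 4.988 ML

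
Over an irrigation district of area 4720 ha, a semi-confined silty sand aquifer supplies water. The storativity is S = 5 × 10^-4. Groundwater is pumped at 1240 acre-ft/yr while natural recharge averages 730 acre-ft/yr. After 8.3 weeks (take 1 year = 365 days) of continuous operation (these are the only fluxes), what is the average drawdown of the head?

Δh ≈ 4.24 m

A = 4720 ha = 4.72 × 10^7 m²
Net abstraction = 1240 − 730 = 510 acre-ft/yr
Q_net = 510 acre-ft/yr = 1723 m³/d
t = 8.3 weeks = 58.1 d
ΔV = Q × t = 1723 m³/d × 58.1 d = 1.001 × 10^5 m³
Δh = ΔV / (S × A) = 1.001 × 10^5 / (5 × 10^-4 × 4.72 × 10^7) = 4.243 m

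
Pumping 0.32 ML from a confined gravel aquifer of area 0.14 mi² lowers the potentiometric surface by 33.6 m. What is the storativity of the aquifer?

A = 0.14 mi² = 3.626 × 10^5 m²
ΔV = 0.32 ML = 320 m³
S = ΔV / (A × Δh) = 320 m³ / (3.626 × 10^5 m² × 33.6 m) = 2.627 × 10^-5

S ≈ 2.6 × 10^-5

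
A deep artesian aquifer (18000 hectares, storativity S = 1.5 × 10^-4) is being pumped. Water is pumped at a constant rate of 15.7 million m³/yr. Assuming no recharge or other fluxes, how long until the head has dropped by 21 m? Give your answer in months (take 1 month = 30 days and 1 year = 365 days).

A = 18000 hectares = 1.8 × 10^8 m²
ΔV = S × A × Δh = 1.5 × 10^-4 × 1.8 × 10^8 × 21 = 5.67 × 10^5 m³
Q = 15.7 million m³/yr = 43010 m³/d
t = ΔV / Q = 5.67 × 10^5 m³ / 43010 m³/d = 13.18 d
t = 13.18 d ≈ 0.4394 months

t ≈ 0.439 months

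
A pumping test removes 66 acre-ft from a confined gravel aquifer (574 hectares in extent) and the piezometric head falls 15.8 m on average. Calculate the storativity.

A = 574 hectares = 5.74 × 10^6 m²
ΔV = 66 acre-ft = 81410 m³
S = ΔV / (A × Δh) = 81410 m³ / (5.74 × 10^6 m² × 15.8 m) = 8.977 × 10^-4

S ≈ 9 × 10^-4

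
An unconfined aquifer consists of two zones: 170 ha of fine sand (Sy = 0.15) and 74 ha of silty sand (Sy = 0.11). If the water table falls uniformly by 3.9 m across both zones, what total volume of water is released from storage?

A₁ = 170 ha = 1.7 × 10^6 m²; A₂ = 74 ha = 7.4 × 10^5 m²
ΔV₁ = 0.15 × 1.7 × 10^6 × 3.9 = 9.945 × 10^5 m³
ΔV₂ = 0.11 × 7.4 × 10^5 × 3.9 = 3.175 × 10^5 m³
ΔV = ΔV₁ + ΔV₂ = 1.312 × 10^6 m³

ΔV ≈ 1.31 × 10^6 m³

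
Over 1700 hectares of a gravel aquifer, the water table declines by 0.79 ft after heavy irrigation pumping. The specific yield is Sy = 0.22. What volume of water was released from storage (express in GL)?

A = 1700 hectares = 1.7 × 10^7 m²
Δh = 0.79 ft = 0.2408 m
ΔV = Sy × A × Δh = 0.22 × 1.7 × 10^7 m² × 0.2408 m = 9.006 × 10^5 m³
ΔV = 9.006 × 10^5 m³ = 0.9006 GL

ΔV ≈ 0.901 GL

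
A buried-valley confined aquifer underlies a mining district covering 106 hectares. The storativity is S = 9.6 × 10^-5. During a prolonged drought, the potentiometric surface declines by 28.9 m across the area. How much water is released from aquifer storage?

ΔV ≈ 2940 m³

A = 106 hectares = 1.06 × 10^6 m²
ΔV = S × A × Δh = 9.6 × 10^-5 × 1.06 × 10^6 m² × 28.9 m = 2941 m³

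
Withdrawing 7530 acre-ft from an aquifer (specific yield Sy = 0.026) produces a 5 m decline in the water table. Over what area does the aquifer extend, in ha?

A ≈ 7140 ha

ΔV = 7530 acre-ft = 9.288 × 10^6 m³
A = ΔV / (Sy × Δh) = 9.288 × 10^6 / (0.026 × 5) = 7.145 × 10^7 m²
A = 7.145 × 10^7 m² = 7145 ha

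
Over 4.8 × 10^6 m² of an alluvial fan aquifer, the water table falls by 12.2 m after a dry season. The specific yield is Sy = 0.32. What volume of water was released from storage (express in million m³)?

ΔV = Sy × A × Δh = 0.32 × 4.8 × 10^6 m² × 12.2 m = 1.874 × 10^7 m³
ΔV = 1.874 × 10^7 m³ = 18.74 million m³

ΔV ≈ 18.7 million m³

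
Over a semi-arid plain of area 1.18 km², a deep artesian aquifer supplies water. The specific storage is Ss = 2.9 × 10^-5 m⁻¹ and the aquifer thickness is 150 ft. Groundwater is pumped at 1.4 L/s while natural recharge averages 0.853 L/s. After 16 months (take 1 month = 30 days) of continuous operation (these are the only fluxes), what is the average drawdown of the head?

b = 150 ft = 45.72 m
S = Ss × b = 2.9 × 10^-5 m⁻¹ × 45.72 m = 1.326 × 10^-3
A = 1.18 km² = 1.18 × 10^6 m²
Net abstraction = 1.4 − 0.853 = 0.547 L/s
Q_net = 0.547 L/s = 47.26 m³/d
t = 16 months = 480 d
ΔV = Q × t = 47.26 m³/d × 480 d = 22690 m³
Δh = ΔV / (S × A) = 22690 / (0.001326 × 1.18 × 10^6) = 14.5 m

Δh ≈ 14.5 m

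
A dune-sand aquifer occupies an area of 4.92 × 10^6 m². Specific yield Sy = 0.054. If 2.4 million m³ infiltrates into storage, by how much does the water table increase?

ΔV = 2.4 million m³ = 2.4 × 10^6 m³
Δh = ΔV / (Sy × A) = 2.4 × 10^6 m³ / (0.054 × 4.92 × 10^6 m²) = 9.033 m

Δh ≈ 9.03 m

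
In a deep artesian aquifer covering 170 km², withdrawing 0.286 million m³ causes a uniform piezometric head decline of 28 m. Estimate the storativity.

S ≈ 6 × 10^-5

A = 170 km² = 1.7 × 10^8 m²
ΔV = 0.286 million m³ = 2.86 × 10^5 m³
S = ΔV / (A × Δh) = 2.86 × 10^5 m³ / (1.7 × 10^8 m² × 28 m) = 6.008 × 10^-5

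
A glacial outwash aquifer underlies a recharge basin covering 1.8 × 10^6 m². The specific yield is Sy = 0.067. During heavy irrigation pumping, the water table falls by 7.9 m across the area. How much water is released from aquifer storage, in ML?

ΔV ≈ 953 ML

ΔV = Sy × A × Δh = 0.067 × 1.8 × 10^6 m² × 7.9 m = 9.527 × 10^5 m³
ΔV = 9.527 × 10^5 m³ = 952.7 ML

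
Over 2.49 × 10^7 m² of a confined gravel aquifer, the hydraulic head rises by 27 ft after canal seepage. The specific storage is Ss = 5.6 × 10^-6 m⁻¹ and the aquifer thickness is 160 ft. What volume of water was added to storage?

ΔV ≈ 56000 m³

b = 160 ft = 48.77 m
S = Ss × b = 5.6 × 10^-6 m⁻¹ × 48.77 m = 2.731 × 10^-4
Δh = 27 ft = 8.23 m
ΔV = S × A × Δh = 2.731 × 10^-4 × 2.49 × 10^7 m² × 8.23 m = 55960 m³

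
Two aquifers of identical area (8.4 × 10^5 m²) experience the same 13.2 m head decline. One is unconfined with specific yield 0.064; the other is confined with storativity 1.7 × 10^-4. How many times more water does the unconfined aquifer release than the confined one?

Unconfined: ΔV_u = Sy × A × Δh = 0.064 × 8.4 × 10^5 × 13.2 = 7.096 × 10^5 m³
Confined: ΔV_c = S × A × Δh = 1.7 × 10^-4 × 8.4 × 10^5 × 13.2 = 1885 m³
Ratio = ΔV_u / ΔV_c = Sy / S = 0.064 / 1.7 × 10^-4 = 376.5

ΔV_u / ΔV_c ≈ 376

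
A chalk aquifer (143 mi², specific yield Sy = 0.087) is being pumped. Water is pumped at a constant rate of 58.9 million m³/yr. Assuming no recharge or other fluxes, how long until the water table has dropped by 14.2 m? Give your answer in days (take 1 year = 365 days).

t ≈ 2840 days

A = 143 mi² = 3.704 × 10^8 m²
ΔV = Sy × A × Δh = 0.087 × 3.704 × 10^8 × 14.2 = 4.576 × 10^8 m³
Q = 58.9 million m³/yr = 1.614 × 10^5 m³/d
t = ΔV / Q = 4.576 × 10^8 m³ / 1.614 × 10^5 m³/d = 2835 d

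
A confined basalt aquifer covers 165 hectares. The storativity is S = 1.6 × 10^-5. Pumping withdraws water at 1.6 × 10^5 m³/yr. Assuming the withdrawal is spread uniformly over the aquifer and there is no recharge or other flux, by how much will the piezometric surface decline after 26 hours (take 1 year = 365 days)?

A = 165 hectares = 1.65 × 10^6 m²
Q = 1.6 × 10^5 m³/yr = 438.4 m³/d
t = 26 hours = 1.083 d
ΔV = Q × t = 438.4 m³/d × 1.083 d = 474.9 m³
Δh = ΔV / (S × A) = 474.9 / (1.6 × 10^-5 × 1.65 × 10^6) = 17.99 m

Δh ≈ 18 m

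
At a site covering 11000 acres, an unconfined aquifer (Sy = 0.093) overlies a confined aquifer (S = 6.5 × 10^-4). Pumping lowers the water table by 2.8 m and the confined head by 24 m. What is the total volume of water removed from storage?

ΔV ≈ 1.23 × 10^7 m³

A = 11000 acres = 4.452 × 10^7 m²
Unconfined: ΔV_u = Sy × A × Δh_u = 0.093 × 4.452 × 10^7 × 2.8 = 1.159 × 10^7 m³
Confined: ΔV_c = S × A × Δh_c = 6.5 × 10^-4 × 4.452 × 10^7 × 24 = 6.944 × 10^5 m³
Total ΔV = 1.159 × 10^7 + 6.944 × 10^5 = 1.229 × 10^7 m³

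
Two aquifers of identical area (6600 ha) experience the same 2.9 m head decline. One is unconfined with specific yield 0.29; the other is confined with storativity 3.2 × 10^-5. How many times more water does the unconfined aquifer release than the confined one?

ΔV_u / ΔV_c ≈ 9060

A = 6600 ha = 6.6 × 10^7 m²
Unconfined: ΔV_u = Sy × A × Δh = 0.29 × 6.6 × 10^7 × 2.9 = 5.551 × 10^7 m³
Confined: ΔV_c = S × A × Δh = 3.2 × 10^-5 × 6.6 × 10^7 × 2.9 = 6125 m³
Ratio = ΔV_u / ΔV_c = Sy / S = 0.29 / 3.2 × 10^-5 = 9062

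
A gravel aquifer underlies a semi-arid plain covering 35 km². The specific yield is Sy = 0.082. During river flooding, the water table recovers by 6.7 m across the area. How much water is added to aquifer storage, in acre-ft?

ΔV ≈ 15600 acre-ft

A = 35 km² = 3.5 × 10^7 m²
ΔV = Sy × A × Δh = 0.082 × 3.5 × 10^7 m² × 6.7 m = 1.923 × 10^7 m³
ΔV = 1.923 × 10^7 m³ = 15590 acre-ft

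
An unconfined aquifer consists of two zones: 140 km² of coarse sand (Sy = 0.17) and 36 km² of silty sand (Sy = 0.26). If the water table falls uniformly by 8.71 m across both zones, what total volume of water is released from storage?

A₁ = 140 km² = 1.4 × 10^8 m²; A₂ = 36 km² = 3.6 × 10^7 m²
ΔV₁ = 0.17 × 1.4 × 10^8 × 8.71 = 2.073 × 10^8 m³
ΔV₂ = 0.26 × 3.6 × 10^7 × 8.71 = 8.153 × 10^7 m³
ΔV = ΔV₁ + ΔV₂ = 2.888 × 10^8 m³

ΔV ≈ 2.89 × 10^8 m³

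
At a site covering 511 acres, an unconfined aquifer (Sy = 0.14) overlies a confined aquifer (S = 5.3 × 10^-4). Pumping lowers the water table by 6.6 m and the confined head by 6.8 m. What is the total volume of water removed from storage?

ΔV ≈ 1.92 × 10^6 m³

A = 511 acres = 2.068 × 10^6 m²
Unconfined: ΔV_u = Sy × A × Δh_u = 0.14 × 2.068 × 10^6 × 6.6 = 1.911 × 10^6 m³
Confined: ΔV_c = S × A × Δh_c = 5.3 × 10^-4 × 2.068 × 10^6 × 6.8 = 7453 m³
Total ΔV = 1.911 × 10^6 + 7453 = 1.918 × 10^6 m³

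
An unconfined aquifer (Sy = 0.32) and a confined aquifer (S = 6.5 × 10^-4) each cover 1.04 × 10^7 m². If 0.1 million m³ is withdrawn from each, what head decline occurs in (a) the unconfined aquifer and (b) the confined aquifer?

ΔV = 0.1 million m³ = 1 × 10^5 m³
Unconfined: Δh_u = ΔV/(Sy·A) = 1 × 10^5/(0.32 × 1.04 × 10^7) = 0.03005 m
Confined: Δh_c = ΔV/(S·A) = 1 × 10^5/(6.5 × 10^-4 × 1.04 × 10^7) = 14.79 m

Δh_u ≈ 0.03 m; Δh_c ≈ 14.8 m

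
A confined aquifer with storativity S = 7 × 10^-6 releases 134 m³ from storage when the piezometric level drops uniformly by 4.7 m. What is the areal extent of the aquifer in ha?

A ≈ 407 ha

A = ΔV / (S × Δh) = 134 / (7 × 10^-6 × 4.7) = 4.073 × 10^6 m²
A = 4.073 × 10^6 m² = 407.3 ha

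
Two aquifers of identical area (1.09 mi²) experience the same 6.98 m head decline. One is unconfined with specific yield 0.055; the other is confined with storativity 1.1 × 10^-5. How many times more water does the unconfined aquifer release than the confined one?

A = 1.09 mi² = 2.823 × 10^6 m²
Unconfined: ΔV_u = Sy × A × Δh = 0.055 × 2.823 × 10^6 × 6.98 = 1.084 × 10^6 m³
Confined: ΔV_c = S × A × Δh = 1.1 × 10^-5 × 2.823 × 10^6 × 6.98 = 216.8 m³
Ratio = ΔV_u / ΔV_c = Sy / S = 0.055 / 1.1 × 10^-5 = 5000

ΔV_u / ΔV_c ≈ 5000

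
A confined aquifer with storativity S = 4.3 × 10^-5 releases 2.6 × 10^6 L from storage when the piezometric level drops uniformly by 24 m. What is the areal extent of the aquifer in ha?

ΔV = 2.6 × 10^6 L = 2600 m³
A = ΔV / (S × Δh) = 2600 / (4.3 × 10^-5 × 24) = 2.519 × 10^6 m²
A = 2.519 × 10^6 m² = 251.9 ha

A ≈ 252 ha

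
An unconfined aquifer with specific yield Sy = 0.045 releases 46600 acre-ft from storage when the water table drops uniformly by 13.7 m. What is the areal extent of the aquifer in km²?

ΔV = 46600 acre-ft = 5.748 × 10^7 m³
A = ΔV / (Sy × Δh) = 5.748 × 10^7 / (0.045 × 13.7) = 9.324 × 10^7 m²
A = 9.324 × 10^7 m² = 93.24 km²

A ≈ 93.2 km²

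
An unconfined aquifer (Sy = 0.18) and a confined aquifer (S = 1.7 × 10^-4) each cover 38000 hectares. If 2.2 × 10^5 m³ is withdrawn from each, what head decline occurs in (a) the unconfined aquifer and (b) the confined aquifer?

A = 38000 hectares = 3.8 × 10^8 m²
Unconfined: Δh_u = ΔV/(Sy·A) = 2.2 × 10^5/(0.18 × 3.8 × 10^8) = 0.003216 m
Confined: Δh_c = ΔV/(S·A) = 2.2 × 10^5/(1.7 × 10^-4 × 3.8 × 10^8) = 3.406 m

Δh_u ≈ 0.00322 m; Δh_c ≈ 3.41 m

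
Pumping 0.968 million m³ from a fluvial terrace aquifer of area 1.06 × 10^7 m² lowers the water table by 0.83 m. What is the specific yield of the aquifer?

ΔV = 0.968 million m³ = 9.68 × 10^5 m³
Sy = ΔV / (A × Δh) = 9.68 × 10^5 m³ / (1.06 × 10^7 m² × 0.83 m) = 0.11

Sy ≈ 0.11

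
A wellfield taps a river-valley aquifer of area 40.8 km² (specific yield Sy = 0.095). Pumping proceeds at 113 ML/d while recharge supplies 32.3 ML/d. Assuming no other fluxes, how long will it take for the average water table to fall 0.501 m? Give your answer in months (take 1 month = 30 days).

A = 40.8 km² = 4.08 × 10^7 m²
ΔV = Sy × A × Δh = 0.095 × 4.08 × 10^7 × 0.501 = 1.942 × 10^6 m³
Net withdrawal = 113 − 32.3 = 80.7 ML/d = 80700 m³/d
t = ΔV / Q = 1.942 × 10^6 m³ / 80700 m³/d = 24.06 d
t = 24.06 d ≈ 0.8021 months

t ≈ 0.802 months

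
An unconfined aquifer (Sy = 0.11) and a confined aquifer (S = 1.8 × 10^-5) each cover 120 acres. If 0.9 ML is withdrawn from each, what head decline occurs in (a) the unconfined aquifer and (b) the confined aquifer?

A = 120 acres = 4.856 × 10^5 m²
ΔV = 0.9 ML = 900 m³
Unconfined: Δh_u = ΔV/(Sy·A) = 900/(0.11 × 4.856 × 10^5) = 0.01685 m
Confined: Δh_c = ΔV/(S·A) = 900/(1.8 × 10^-5 × 4.856 × 10^5) = 103 m

Δh_u ≈ 0.0168 m; Δh_c ≈ 103 m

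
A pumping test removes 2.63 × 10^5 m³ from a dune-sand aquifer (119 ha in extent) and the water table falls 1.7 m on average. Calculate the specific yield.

A = 119 ha = 1.19 × 10^6 m²
Sy = ΔV / (A × Δh) = 2.63 × 10^5 m³ / (1.19 × 10^6 m² × 1.7 m) = 0.13

Sy ≈ 0.13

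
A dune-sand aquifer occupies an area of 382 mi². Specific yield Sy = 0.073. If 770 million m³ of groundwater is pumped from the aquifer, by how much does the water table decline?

Δh ≈ 10.7 m

A = 382 mi² = 9.894 × 10^8 m²
ΔV = 770 million m³ = 7.7 × 10^8 m³
Δh = ΔV / (Sy × A) = 7.7 × 10^8 m³ / (0.073 × 9.894 × 10^8 m²) = 10.66 m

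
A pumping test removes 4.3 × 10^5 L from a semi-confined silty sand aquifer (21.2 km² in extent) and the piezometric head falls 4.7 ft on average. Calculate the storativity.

A = 21.2 km² = 2.12 × 10^7 m²
Δh = 4.7 ft = 1.433 m
ΔV = 4.3 × 10^5 L = 430 m³
S = ΔV / (A × Δh) = 430 m³ / (2.12 × 10^7 m² × 1.433 m) = 1.416 × 10^-5

S ≈ 1.4 × 10^-5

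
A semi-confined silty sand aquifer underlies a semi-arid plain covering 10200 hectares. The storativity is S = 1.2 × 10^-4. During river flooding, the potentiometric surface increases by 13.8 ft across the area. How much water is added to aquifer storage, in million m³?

A = 10200 hectares = 1.02 × 10^8 m²
Δh = 13.8 ft = 4.206 m
ΔV = S × A × Δh = 1.2 × 10^-4 × 1.02 × 10^8 m² × 4.206 m = 51480 m³
ΔV = 51480 m³ = 0.05148 million m³

ΔV ≈ 0.0515 million m³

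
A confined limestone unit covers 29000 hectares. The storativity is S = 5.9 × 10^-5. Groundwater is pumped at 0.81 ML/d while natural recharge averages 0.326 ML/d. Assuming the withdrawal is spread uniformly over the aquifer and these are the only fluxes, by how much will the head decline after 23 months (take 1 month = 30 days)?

Δh ≈ 19.5 m

A = 29000 hectares = 2.9 × 10^8 m²
Net abstraction = 0.81 − 0.326 = 0.484 ML/d
Q_net = 0.484 ML/d = 484 m³/d
t = 23 months = 690 d
ΔV = Q × t = 484 m³/d × 690 d = 3.34 × 10^5 m³
Δh = ΔV / (S × A) = 3.34 × 10^5 / (5.9 × 10^-5 × 2.9 × 10^8) = 19.52 m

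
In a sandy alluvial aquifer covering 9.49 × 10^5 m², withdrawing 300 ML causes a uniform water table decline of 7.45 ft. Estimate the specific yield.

Sy ≈ 0.14

Δh = 7.45 ft = 2.271 m
ΔV = 300 ML = 3 × 10^5 m³
Sy = ΔV / (A × Δh) = 3 × 10^5 m³ / (9.49 × 10^5 m² × 2.271 m) = 0.1392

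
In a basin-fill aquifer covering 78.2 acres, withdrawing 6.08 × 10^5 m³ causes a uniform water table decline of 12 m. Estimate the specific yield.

Sy ≈ 0.16

A = 78.2 acres = 3.165 × 10^5 m²
Sy = ΔV / (A × Δh) = 6.08 × 10^5 m³ / (3.165 × 10^5 m² × 12 m) = 0.1601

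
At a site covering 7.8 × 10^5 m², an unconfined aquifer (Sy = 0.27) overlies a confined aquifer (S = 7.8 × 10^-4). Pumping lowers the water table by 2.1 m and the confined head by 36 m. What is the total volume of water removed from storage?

ΔV ≈ 4.64 × 10^5 m³

Unconfined: ΔV_u = Sy × A × Δh_u = 0.27 × 7.8 × 10^5 × 2.1 = 4.423 × 10^5 m³
Confined: ΔV_c = S × A × Δh_c = 7.8 × 10^-4 × 7.8 × 10^5 × 36 = 21900 m³
Total ΔV = 4.423 × 10^5 + 21900 = 4.642 × 10^5 m³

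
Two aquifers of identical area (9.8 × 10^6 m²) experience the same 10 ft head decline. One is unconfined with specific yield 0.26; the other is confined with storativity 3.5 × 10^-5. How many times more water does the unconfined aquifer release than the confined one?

Δh = 10 ft = 3.048 m
Unconfined: ΔV_u = Sy × A × Δh = 0.26 × 9.8 × 10^6 × 3.048 = 7.766 × 10^6 m³
Confined: ΔV_c = S × A × Δh = 3.5 × 10^-5 × 9.8 × 10^6 × 3.048 = 1045 m³
Ratio = ΔV_u / ΔV_c = Sy / S = 0.26 / 3.5 × 10^-5 = 7429

ΔV_u / ΔV_c ≈ 7430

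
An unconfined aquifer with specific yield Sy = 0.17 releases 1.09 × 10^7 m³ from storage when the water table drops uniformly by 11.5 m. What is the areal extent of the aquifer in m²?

A = ΔV / (Sy × Δh) = 1.09 × 10^7 / (0.17 × 11.5) = 5.575 × 10^6 m²

A ≈ 5.58 × 10^6 m²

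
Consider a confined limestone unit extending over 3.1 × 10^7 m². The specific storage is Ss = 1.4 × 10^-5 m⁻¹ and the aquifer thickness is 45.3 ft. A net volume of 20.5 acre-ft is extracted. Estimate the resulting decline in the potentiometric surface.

b = 45.3 ft = 13.81 m
S = Ss × b = 1.4 × 10^-5 m⁻¹ × 13.81 m = 1.933 × 10^-4
ΔV = 20.5 acre-ft = 25290 m³
Δh = ΔV / (S × A) = 25290 m³ / (1.933 × 10^-4 × 3.1 × 10^7 m²) = 4.22 m

Δh ≈ 4.22 m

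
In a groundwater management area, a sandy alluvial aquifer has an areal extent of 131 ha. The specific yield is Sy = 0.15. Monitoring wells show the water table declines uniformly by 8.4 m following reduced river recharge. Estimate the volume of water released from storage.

A = 131 ha = 1.31 × 10^6 m²
ΔV = Sy × A × Δh = 0.15 × 1.31 × 10^6 m² × 8.4 m = 1.651 × 10^6 m³

ΔV ≈ 1.65 × 10^6 m³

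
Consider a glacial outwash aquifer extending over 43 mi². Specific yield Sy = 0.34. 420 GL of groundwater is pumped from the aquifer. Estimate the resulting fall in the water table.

Δh ≈ 11.1 m

A = 43 mi² = 1.114 × 10^8 m²
ΔV = 420 GL = 4.2 × 10^8 m³
Δh = ΔV / (Sy × A) = 4.2 × 10^8 m³ / (0.34 × 1.114 × 10^8 m²) = 11.09 m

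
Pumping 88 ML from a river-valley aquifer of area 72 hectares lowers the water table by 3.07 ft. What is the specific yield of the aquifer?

Sy ≈ 0.13

A = 72 hectares = 7.2 × 10^5 m²
Δh = 3.07 ft = 0.9357 m
ΔV = 88 ML = 88000 m³
Sy = ΔV / (A × Δh) = 88000 m³ / (7.2 × 10^5 m² × 0.9357 m) = 0.1306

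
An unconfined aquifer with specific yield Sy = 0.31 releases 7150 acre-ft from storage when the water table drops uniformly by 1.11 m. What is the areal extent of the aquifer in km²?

ΔV = 7150 acre-ft = 8.819 × 10^6 m³
A = ΔV / (Sy × Δh) = 8.819 × 10^6 / (0.31 × 1.11) = 2.563 × 10^7 m²
A = 2.563 × 10^7 m² = 25.63 km²

A ≈ 25.6 km²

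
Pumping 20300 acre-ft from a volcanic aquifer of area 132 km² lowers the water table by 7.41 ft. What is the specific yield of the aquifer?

Sy ≈ 0.084

A = 132 km² = 1.32 × 10^8 m²
Δh = 7.41 ft = 2.259 m
ΔV = 20300 acre-ft = 2.504 × 10^7 m³
Sy = ΔV / (A × Δh) = 2.504 × 10^7 m³ / (1.32 × 10^8 m² × 2.259 m) = 0.08399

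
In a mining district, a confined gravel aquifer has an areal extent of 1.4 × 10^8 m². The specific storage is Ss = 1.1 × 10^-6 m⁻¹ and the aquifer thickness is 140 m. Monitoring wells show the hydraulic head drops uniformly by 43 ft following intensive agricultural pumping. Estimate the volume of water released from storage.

S = Ss × b = 1.1 × 10^-6 m⁻¹ × 140 m = 1.54 × 10^-4
Δh = 43 ft = 13.11 m
ΔV = S × A × Δh = 1.54 × 10^-4 × 1.4 × 10^8 m² × 13.11 m = 2.826 × 10^5 m³

ΔV ≈ 2.83 × 10^5 m³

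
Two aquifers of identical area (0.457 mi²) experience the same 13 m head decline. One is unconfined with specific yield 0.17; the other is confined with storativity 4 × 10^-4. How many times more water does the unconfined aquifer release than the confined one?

ΔV_u / ΔV_c ≈ 425

A = 0.457 mi² = 1.184 × 10^6 m²
Unconfined: ΔV_u = Sy × A × Δh = 0.17 × 1.184 × 10^6 × 13 = 2.616 × 10^6 m³
Confined: ΔV_c = S × A × Δh = 4 × 10^-4 × 1.184 × 10^6 × 13 = 6155 m³
Ratio = ΔV_u / ΔV_c = Sy / S = 0.17 / 4 × 10^-4 = 425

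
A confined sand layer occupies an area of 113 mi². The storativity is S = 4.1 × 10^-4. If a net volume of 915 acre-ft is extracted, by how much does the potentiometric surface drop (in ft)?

Δh ≈ 30.9 ft

A = 113 mi² = 2.927 × 10^8 m²
ΔV = 915 acre-ft = 1.129 × 10^6 m³
Δh = ΔV / (S × A) = 1.129 × 10^6 m³ / (4.1 × 10^-4 × 2.927 × 10^8 m²) = 9.406 m
Δh = 9.406 m = 30.86 ft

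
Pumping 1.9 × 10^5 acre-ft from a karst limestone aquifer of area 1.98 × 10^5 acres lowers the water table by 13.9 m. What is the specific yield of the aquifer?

Sy ≈ 0.021

A = 1.98 × 10^5 acres = 8.013 × 10^8 m²
ΔV = 1.9 × 10^5 acre-ft = 2.344 × 10^8 m³
Sy = ΔV / (A × Δh) = 2.344 × 10^8 m³ / (8.013 × 10^8 m² × 13.9 m) = 0.02104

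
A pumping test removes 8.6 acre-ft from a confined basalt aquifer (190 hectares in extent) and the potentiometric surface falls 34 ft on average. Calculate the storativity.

A = 190 hectares = 1.9 × 10^6 m²
Δh = 34 ft = 10.36 m
ΔV = 8.6 acre-ft = 10610 m³
S = ΔV / (A × Δh) = 10610 m³ / (1.9 × 10^6 m² × 10.36 m) = 5.387 × 10^-4

S ≈ 5.4 × 10^-4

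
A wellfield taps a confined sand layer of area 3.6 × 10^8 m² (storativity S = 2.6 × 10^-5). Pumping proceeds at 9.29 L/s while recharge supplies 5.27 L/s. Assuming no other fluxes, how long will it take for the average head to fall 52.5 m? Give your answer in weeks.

t ≈ 202 weeks

ΔV = S × A × Δh = 2.6 × 10^-5 × 3.6 × 10^8 × 52.5 = 4.914 × 10^5 m³
Net withdrawal = 9.29 − 5.27 = 4.02 L/s = 347.3 m³/d
t = ΔV / Q = 4.914 × 10^5 m³ / 347.3 m³/d = 1415 d
t = 1415 d ≈ 202.1 weeks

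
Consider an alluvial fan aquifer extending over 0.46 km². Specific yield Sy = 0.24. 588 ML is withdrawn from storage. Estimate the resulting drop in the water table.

Δh ≈ 5.33 m

A = 0.46 km² = 4.6 × 10^5 m²
ΔV = 588 ML = 5.88 × 10^5 m³
Δh = ΔV / (Sy × A) = 5.88 × 10^5 m³ / (0.24 × 4.6 × 10^5 m²) = 5.326 m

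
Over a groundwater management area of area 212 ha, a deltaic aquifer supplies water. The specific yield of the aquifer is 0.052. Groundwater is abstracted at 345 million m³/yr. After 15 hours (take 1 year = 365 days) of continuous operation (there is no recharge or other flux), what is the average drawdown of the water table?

Δh ≈ 5.36 m

A = 212 ha = 2.12 × 10^6 m²
Q = 345 million m³/yr = 9.452 × 10^5 m³/d
t = 15 hours = 0.625 d
ΔV = Q × t = 9.452 × 10^5 m³/d × 0.625 d = 5.908 × 10^5 m³
Δh = ΔV / (Sy × A) = 5.908 × 10^5 / (0.052 × 2.12 × 10^6) = 5.359 m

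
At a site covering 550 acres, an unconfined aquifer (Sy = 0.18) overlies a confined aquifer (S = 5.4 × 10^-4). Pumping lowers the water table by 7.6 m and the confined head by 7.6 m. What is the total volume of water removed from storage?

A = 550 acres = 2.226 × 10^6 m²
Unconfined: ΔV_u = Sy × A × Δh_u = 0.18 × 2.226 × 10^6 × 7.6 = 3.045 × 10^6 m³
Confined: ΔV_c = S × A × Δh_c = 5.4 × 10^-4 × 2.226 × 10^6 × 7.6 = 9135 m³
Total ΔV = 3.045 × 10^6 + 9135 = 3.054 × 10^6 m³

ΔV ≈ 3.05 × 10^6 m³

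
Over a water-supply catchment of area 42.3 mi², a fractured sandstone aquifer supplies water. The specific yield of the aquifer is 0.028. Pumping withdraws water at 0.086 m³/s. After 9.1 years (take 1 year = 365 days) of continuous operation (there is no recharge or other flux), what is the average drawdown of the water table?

A = 42.3 mi² = 1.096 × 10^8 m²
Q = 0.086 m³/s = 7430 m³/d
t = 9.1 years = 3322 d
ΔV = Q × t = 7430 m³/d × 3322 d = 2.468 × 10^7 m³
Δh = ΔV / (Sy × A) = 2.468 × 10^7 / (0.028 × 1.096 × 10^8) = 8.045 m

Δh ≈ 8.05 m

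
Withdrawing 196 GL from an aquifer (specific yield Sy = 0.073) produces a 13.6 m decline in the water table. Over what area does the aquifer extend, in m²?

ΔV = 196 GL = 1.96 × 10^8 m³
A = ΔV / (Sy × Δh) = 1.96 × 10^8 / (0.073 × 13.6) = 1.974 × 10^8 m²

A ≈ 1.97 × 10^8 m²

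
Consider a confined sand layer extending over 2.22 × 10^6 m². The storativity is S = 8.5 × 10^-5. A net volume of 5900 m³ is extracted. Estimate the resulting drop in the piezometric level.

Δh = ΔV / (S × A) = 5900 m³ / (8.5 × 10^-5 × 2.22 × 10^6 m²) = 31.27 m

Δh ≈ 31.3 m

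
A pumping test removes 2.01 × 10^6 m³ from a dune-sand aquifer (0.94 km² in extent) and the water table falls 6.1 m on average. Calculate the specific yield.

Sy ≈ 0.35

A = 0.94 km² = 9.4 × 10^5 m²
Sy = ΔV / (A × Δh) = 2.01 × 10^6 m³ / (9.4 × 10^5 m² × 6.1 m) = 0.3505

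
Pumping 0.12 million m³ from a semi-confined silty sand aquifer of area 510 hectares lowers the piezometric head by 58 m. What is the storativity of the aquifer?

S ≈ 4.1 × 10^-4

A = 510 hectares = 5.1 × 10^6 m²
ΔV = 0.12 million m³ = 1.2 × 10^5 m³
S = ΔV / (A × Δh) = 1.2 × 10^5 m³ / (5.1 × 10^6 m² × 58 m) = 4.057 × 10^-4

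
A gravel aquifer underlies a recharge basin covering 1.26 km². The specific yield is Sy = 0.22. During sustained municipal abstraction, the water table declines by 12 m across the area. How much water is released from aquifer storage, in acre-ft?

ΔV ≈ 2700 acre-ft

A = 1.26 km² = 1.26 × 10^6 m²
ΔV = Sy × A × Δh = 0.22 × 1.26 × 10^6 m² × 12 m = 3.326 × 10^6 m³
ΔV = 3.326 × 10^6 m³ = 2697 acre-ft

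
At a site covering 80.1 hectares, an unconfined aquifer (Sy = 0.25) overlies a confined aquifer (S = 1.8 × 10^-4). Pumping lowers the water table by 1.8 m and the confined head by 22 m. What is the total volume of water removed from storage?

A = 80.1 hectares = 8.01 × 10^5 m²
Unconfined: ΔV_u = Sy × A × Δh_u = 0.25 × 8.01 × 10^5 × 1.8 = 3.604 × 10^5 m³
Confined: ΔV_c = S × A × Δh_c = 1.8 × 10^-4 × 8.01 × 10^5 × 22 = 3172 m³
Total ΔV = 3.604 × 10^5 + 3172 = 3.636 × 10^5 m³

ΔV ≈ 3.64 × 10^5 m³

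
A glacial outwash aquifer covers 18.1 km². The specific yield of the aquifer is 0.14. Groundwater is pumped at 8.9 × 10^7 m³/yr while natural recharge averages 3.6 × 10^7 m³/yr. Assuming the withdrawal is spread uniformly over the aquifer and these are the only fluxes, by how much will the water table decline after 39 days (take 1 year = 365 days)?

Δh ≈ 2.23 m

A = 18.1 km² = 1.81 × 10^7 m²
Net abstraction = 8.9 × 10^7 − 3.6 × 10^7 = 5.3 × 10^7 m³/yr
Q_net = 5.3 × 10^7 m³/yr = 1.452 × 10^5 m³/d
ΔV = Q × t = 1.452 × 10^5 m³/d × 39 d = 5.663 × 10^6 m³
Δh = ΔV / (Sy × A) = 5.663 × 10^6 / (0.14 × 1.81 × 10^7) = 2.235 m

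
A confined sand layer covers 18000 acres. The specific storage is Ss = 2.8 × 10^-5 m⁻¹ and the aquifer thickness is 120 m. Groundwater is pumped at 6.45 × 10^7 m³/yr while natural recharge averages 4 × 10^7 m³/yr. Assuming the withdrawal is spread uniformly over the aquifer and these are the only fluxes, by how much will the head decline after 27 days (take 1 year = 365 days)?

S = Ss × b = 2.8 × 10^-5 m⁻¹ × 120 m = 3.36 × 10^-3
A = 18000 acres = 7.284 × 10^7 m²
Net abstraction = 6.45 × 10^7 − 4 × 10^7 = 2.45 × 10^7 m³/yr
Q_net = 2.45 × 10^7 m³/yr = 67120 m³/d
ΔV = Q × t = 67120 m³/d × 27 d = 1.812 × 10^6 m³
Δh = ΔV / (S × A) = 1.812 × 10^6 / (0.00336 × 7.284 × 10^7) = 7.405 m

Δh ≈ 7.4 m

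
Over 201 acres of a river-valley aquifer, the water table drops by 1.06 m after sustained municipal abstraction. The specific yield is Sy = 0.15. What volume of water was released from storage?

A = 201 acres = 8.134 × 10^5 m²
ΔV = Sy × A × Δh = 0.15 × 8.134 × 10^5 m² × 1.06 m = 1.293 × 10^5 m³

ΔV ≈ 1.29 × 10^5 m³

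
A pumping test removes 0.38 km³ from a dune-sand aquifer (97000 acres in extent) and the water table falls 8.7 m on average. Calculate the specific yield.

Sy ≈ 0.11

A = 97000 acres = 3.925 × 10^8 m²
ΔV = 0.38 km³ = 3.8 × 10^8 m³
Sy = ΔV / (A × Δh) = 3.8 × 10^8 m³ / (3.925 × 10^8 m² × 8.7 m) = 0.1113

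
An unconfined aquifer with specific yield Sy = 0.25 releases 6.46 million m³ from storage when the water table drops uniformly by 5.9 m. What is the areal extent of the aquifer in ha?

A ≈ 438 ha

ΔV = 6.46 million m³ = 6.46 × 10^6 m³
A = ΔV / (Sy × Δh) = 6.46 × 10^6 / (0.25 × 5.9) = 4.38 × 10^6 m²
A = 4.38 × 10^6 m² = 438 ha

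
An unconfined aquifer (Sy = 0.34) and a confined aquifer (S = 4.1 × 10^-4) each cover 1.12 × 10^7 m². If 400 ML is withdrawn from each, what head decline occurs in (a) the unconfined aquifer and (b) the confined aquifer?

Δh_u ≈ 0.105 m; Δh_c ≈ 87.1 m

ΔV = 400 ML = 4 × 10^5 m³
Unconfined: Δh_u = ΔV/(Sy·A) = 4 × 10^5/(0.34 × 1.12 × 10^7) = 0.105 m
Confined: Δh_c = ΔV/(S·A) = 4 × 10^5/(4.1 × 10^-4 × 1.12 × 10^7) = 87.11 m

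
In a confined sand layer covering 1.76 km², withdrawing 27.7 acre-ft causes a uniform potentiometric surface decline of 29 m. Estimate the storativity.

S ≈ 6.7 × 10^-4

A = 1.76 km² = 1.76 × 10^6 m²
ΔV = 27.7 acre-ft = 34170 m³
S = ΔV / (A × Δh) = 34170 m³ / (1.76 × 10^6 m² × 29 m) = 6.694 × 10^-4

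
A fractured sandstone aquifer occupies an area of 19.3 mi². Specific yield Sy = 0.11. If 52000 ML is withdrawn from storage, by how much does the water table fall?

Δh ≈ 9.46 m

A = 19.3 mi² = 4.999 × 10^7 m²
ΔV = 52000 ML = 5.2 × 10^7 m³
Δh = ΔV / (Sy × A) = 5.2 × 10^7 m³ / (0.11 × 4.999 × 10^7 m²) = 9.457 m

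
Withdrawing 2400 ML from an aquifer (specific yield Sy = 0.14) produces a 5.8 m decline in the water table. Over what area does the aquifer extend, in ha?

A ≈ 296 ha

ΔV = 2400 ML = 2.4 × 10^6 m³
A = ΔV / (Sy × Δh) = 2.4 × 10^6 / (0.14 × 5.8) = 2.956 × 10^6 m²
A = 2.956 × 10^6 m² = 295.6 ha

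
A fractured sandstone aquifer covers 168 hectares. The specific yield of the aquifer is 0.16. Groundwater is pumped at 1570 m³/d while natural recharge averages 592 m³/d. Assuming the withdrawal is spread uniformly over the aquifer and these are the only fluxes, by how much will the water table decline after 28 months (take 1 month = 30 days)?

Δh ≈ 3.06 m

A = 168 hectares = 1.68 × 10^6 m²
Net abstraction = 1570 − 592 = 978 m³/d
t = 28 months = 840 d
ΔV = Q × t = 978 m³/d × 840 d = 8.215 × 10^5 m³
Δh = ΔV / (Sy × A) = 8.215 × 10^5 / (0.16 × 1.68 × 10^6) = 3.056 m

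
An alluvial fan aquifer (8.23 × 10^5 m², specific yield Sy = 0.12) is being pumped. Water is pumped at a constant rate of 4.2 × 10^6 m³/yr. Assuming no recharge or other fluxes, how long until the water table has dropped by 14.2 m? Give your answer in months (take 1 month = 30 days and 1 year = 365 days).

ΔV = Sy × A × Δh = 0.12 × 8.23 × 10^5 × 14.2 = 1.402 × 10^6 m³
Q = 4.2 × 10^6 m³/yr = 11510 m³/d
t = ΔV / Q = 1.402 × 10^6 m³ / 11510 m³/d = 121.9 d
t = 121.9 d ≈ 4.062 months

t ≈ 4.06 months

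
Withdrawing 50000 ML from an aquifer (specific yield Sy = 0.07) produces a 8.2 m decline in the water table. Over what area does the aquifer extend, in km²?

A ≈ 87.1 km²

ΔV = 50000 ML = 5 × 10^7 m³
A = ΔV / (Sy × Δh) = 5 × 10^7 / (0.07 × 8.2) = 8.711 × 10^7 m²
A = 8.711 × 10^7 m² = 87.11 km²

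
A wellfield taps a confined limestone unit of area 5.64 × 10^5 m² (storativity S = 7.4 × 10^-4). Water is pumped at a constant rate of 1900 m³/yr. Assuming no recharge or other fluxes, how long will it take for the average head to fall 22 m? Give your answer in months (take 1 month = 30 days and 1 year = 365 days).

ΔV = S × A × Δh = 7.4 × 10^-4 × 5.64 × 10^5 × 22 = 9182 m³
Q = 1900 m³/yr = 5.205 m³/d
t = ΔV / Q = 9182 m³ / 5.205 m³/d = 1764 d
t = 1764 d ≈ 58.8 months

t ≈ 58.8 months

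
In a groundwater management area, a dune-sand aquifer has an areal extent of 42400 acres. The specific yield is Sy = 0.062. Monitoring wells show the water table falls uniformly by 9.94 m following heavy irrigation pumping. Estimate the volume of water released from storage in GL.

A = 42400 acres = 1.716 × 10^8 m²
ΔV = Sy × A × Δh = 0.062 × 1.716 × 10^8 m² × 9.94 m = 1.057 × 10^8 m³
ΔV = 1.057 × 10^8 m³ = 105.7 GL

ΔV ≈ 106 GL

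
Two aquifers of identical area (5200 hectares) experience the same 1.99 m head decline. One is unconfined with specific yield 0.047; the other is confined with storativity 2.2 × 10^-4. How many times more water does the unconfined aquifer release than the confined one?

A = 5200 hectares = 5.2 × 10^7 m²
Unconfined: ΔV_u = Sy × A × Δh = 0.047 × 5.2 × 10^7 × 1.99 = 4.864 × 10^6 m³
Confined: ΔV_c = S × A × Δh = 2.2 × 10^-4 × 5.2 × 10^7 × 1.99 = 22770 m³
Ratio = ΔV_u / ΔV_c = Sy / S = 0.047 / 2.2 × 10^-4 = 213.6

ΔV_u / ΔV_c ≈ 214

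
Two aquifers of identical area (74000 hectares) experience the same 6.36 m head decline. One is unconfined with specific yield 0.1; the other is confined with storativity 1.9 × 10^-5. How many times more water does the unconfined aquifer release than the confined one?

ΔV_u / ΔV_c ≈ 5260

A = 74000 hectares = 7.4 × 10^8 m²
Unconfined: ΔV_u = Sy × A × Δh = 0.1 × 7.4 × 10^8 × 6.36 = 4.706 × 10^8 m³
Confined: ΔV_c = S × A × Δh = 1.9 × 10^-5 × 7.4 × 10^8 × 6.36 = 89420 m³
Ratio = ΔV_u / ΔV_c = Sy / S = 0.1 / 1.9 × 10^-5 = 5263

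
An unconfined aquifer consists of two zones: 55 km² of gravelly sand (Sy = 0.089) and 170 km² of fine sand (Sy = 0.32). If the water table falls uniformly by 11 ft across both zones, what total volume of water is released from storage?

A₁ = 55 km² = 5.5 × 10^7 m²; A₂ = 170 km² = 1.7 × 10^8 m²
Δh = 11 ft = 3.353 m
ΔV₁ = 0.089 × 5.5 × 10^7 × 3.353 = 1.641 × 10^7 m³
ΔV₂ = 0.32 × 1.7 × 10^8 × 3.353 = 1.824 × 10^8 m³
ΔV = ΔV₁ + ΔV₂ = 1.988 × 10^8 m³

ΔV ≈ 1.99 × 10^8 m³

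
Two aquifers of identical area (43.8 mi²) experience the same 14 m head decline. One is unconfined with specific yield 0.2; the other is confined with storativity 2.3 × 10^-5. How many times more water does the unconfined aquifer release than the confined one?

A = 43.8 mi² = 1.134 × 10^8 m²
Unconfined: ΔV_u = Sy × A × Δh = 0.2 × 1.134 × 10^8 × 14 = 3.176 × 10^8 m³
Confined: ΔV_c = S × A × Δh = 2.3 × 10^-5 × 1.134 × 10^8 × 14 = 36530 m³
Ratio = ΔV_u / ΔV_c = Sy / S = 0.2 / 2.3 × 10^-5 = 8696

ΔV_u / ΔV_c ≈ 8700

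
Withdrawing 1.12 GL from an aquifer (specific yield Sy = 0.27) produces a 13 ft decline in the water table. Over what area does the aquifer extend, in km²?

Δh = 13 ft = 3.962 m
ΔV = 1.12 GL = 1.12 × 10^6 m³
A = ΔV / (Sy × Δh) = 1.12 × 10^6 / (0.27 × 3.962) = 1.047 × 10^6 m²
A = 1.047 × 10^6 m² = 1.047 km²

A ≈ 1.05 km²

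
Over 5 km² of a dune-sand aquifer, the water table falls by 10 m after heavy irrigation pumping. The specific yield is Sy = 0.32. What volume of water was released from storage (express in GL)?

A = 5 km² = 5 × 10^6 m²
ΔV = Sy × A × Δh = 0.32 × 5 × 10^6 m² × 10 m = 1.6 × 10^7 m³
ΔV = 1.6 × 10^7 m³ = 16 GL

ΔV ≈ 16 GL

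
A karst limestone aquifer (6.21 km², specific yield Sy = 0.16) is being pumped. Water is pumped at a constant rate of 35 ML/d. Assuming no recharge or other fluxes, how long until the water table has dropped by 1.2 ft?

t ≈ 10.4 days

A = 6.21 km² = 6.21 × 10^6 m²
Δh = 1.2 ft = 0.3658 m
ΔV = Sy × A × Δh = 0.16 × 6.21 × 10^6 × 0.3658 = 3.634 × 10^5 m³
Q = 35 ML/d = 35000 m³/d
t = ΔV / Q = 3.634 × 10^5 m³ / 35000 m³/d = 10.38 d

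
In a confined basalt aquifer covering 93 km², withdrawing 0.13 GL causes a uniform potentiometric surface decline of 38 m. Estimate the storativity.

A = 93 km² = 9.3 × 10^7 m²
ΔV = 0.13 GL = 1.3 × 10^5 m³
S = ΔV / (A × Δh) = 1.3 × 10^5 m³ / (9.3 × 10^7 m² × 38 m) = 3.679 × 10^-5

S ≈ 3.7 × 10^-5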